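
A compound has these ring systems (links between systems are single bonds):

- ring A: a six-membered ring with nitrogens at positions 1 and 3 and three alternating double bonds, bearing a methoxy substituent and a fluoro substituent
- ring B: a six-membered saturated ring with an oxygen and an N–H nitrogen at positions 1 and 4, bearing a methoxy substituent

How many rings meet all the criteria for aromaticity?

Ring A is fully conjugated (every ring atom contributes a p orbital); 3 ring double bonds give 6 π electrons. That satisfies 4n+2 with n=1, so ring A is aromatic (pyrimidine).
Ring B has only sp³ atoms, so it is not fully conjugated — not aromatic (morpholine).
Aromatic: A. Total: 1.

1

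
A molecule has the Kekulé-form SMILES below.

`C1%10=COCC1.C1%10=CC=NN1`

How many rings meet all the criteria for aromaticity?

The SMILES encodes a five-membered ring of four carbons and one oxygen, with one C=C double bond and two sp³ carbons; a five-membered ring with two adjacent nitrogens (one bearing H, one in a double bond) and two double bonds.
The 5-membered ring with one oxygen has two sp³ carbons, so it is not fully conjugated — not aromatic (2,3-dihydrofuran).
The 5-membered ring with two adjacent nitrogens (one N–H, one =N–) has a continuous p-orbital overlap around the ring; 2 ring double bonds (4 π electrons) plus a heteroatom lone pair (2) give 6 π electrons. 6 = 4(1)+2, so it is aromatic (pyrazole).
1 of the 2 rings is aromatic. Total: 1.

1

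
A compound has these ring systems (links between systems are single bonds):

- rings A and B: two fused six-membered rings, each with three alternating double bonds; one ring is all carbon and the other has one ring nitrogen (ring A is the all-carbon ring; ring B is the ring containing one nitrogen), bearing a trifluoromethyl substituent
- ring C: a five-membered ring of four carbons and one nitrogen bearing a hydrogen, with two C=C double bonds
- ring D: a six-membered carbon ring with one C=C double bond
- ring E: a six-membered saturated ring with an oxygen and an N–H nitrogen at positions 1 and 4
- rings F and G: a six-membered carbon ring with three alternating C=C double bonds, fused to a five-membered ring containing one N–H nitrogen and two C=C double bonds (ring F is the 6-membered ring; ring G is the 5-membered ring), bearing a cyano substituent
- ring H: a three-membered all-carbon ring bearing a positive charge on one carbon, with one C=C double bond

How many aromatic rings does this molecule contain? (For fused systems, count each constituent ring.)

6

Rings A and B form a fused bicyclic system (with one nitrogen) with 10 sp² atoms and 10 π electrons from ring double bonds. 10 = 4(2)+2, so the system is aromatic and both rings count as aromatic (quinoline).
Ring C is planar and fully conjugated; 2 ring double bonds (4 π electrons) plus a heteroatom lone pair (2) give 6 π electrons. That satisfies 4n+2 with n=1, so ring C is aromatic (pyrrole).
Ring D has four sp³ carbons, so it is not fully conjugated — not aromatic (cyclohexene).
Ring E has only sp³ atoms, so it is not fully conjugated — not aromatic (morpholine).
Rings F and G form a fused bicyclic system (with one N–H) with 9 sp² atoms and 10 π electrons from ring double bonds plus a heteroatom lone pair. 10 = 4(2)+2, so the system is aromatic and both rings count as aromatic (indole).
Ring H is planar and fully conjugated; 1 ring double bond (2 π electrons) plus the carbocation's empty p orbital (0, but keeps the ring conjugated) give 2 π electrons. Since 2 = 4n+2 (n=0), ring H is aromatic (cyclopropenyl cation).
Aromatic: A, B, C, F, G, H. Total: 6.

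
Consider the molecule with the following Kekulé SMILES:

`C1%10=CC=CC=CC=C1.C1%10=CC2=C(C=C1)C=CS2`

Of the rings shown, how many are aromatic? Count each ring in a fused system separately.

2

The SMILES encodes an eight-membered carbon ring with four alternating C=C double bonds; a six-membered carbon ring with three alternating C=C double bonds, fused to a five-membered ring containing one sulfur and two C=C double bonds.
The 8-membered ring has only sp² ring atoms; a planar conformation would have a fully conjugated π system of 8 electrons. But 8 = 4(2), which is 4n not 4n+2, so it is not aromatic (cyclooctatetraene) — cyclooctatetraene distorts into a non-planar tub to avoid antiaromaticity.
The fused 6/5-membered bicyclic (with one sulfur) is a single π system with 9 sp² atoms and 10 π electrons from ring double bonds plus a heteroatom lone pair. 10 = 4(2)+2, so the system is aromatic and both rings count as aromatic (benzothiophene).
2 of the 3 rings are aromatic. Total: 2.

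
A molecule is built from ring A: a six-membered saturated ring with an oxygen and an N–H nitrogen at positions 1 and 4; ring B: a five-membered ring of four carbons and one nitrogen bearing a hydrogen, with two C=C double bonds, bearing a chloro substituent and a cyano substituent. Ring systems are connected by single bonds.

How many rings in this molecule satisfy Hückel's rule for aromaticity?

Ring A has only sp³ atoms, so it is not fully conjugated — not aromatic (morpholine).
Ring B is planar and fully conjugated; 2 ring double bonds (4 π electrons) plus a heteroatom lone pair (2) give 6 π electrons. That satisfies 4n+2 with n=1, so ring B is aromatic (pyrrole).
Aromatic: B. Total: 1.

1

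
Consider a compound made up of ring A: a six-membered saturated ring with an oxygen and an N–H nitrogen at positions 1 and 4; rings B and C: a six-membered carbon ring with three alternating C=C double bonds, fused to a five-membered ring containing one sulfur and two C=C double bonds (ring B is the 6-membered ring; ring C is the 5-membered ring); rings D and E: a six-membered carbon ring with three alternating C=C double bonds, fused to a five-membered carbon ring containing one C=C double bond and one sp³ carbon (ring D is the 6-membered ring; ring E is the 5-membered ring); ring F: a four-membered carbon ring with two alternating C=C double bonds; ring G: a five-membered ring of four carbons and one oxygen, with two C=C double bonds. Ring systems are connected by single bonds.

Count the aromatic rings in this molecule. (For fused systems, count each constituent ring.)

Ring A has only sp³ atoms, so it is not fully conjugated — not aromatic (morpholine).
Rings B and C form a fused bicyclic system (with one sulfur) with 9 sp² atoms and 10 π electrons from ring double bonds plus a heteroatom lone pair. 10 = 4(2)+2, so the system is aromatic and both rings count as aromatic (benzothiophene).
Ring D has a continuous p-orbital overlap around the ring; 3 ring double bonds give 6 π electrons. That satisfies 4n+2 with n=1, so ring D is aromatic (benzene ring).
Ring E has one sp³ carbon, so it is not fully conjugated — not aromatic (cyclopentene ring).
Ring F has only sp² ring atoms; a planar conformation would have a fully conjugated π system of 4 electrons. But 4 = 4(1), which is 4n not 4n+2, so ring F is not aromatic (cyclobutadiene) — cyclobutadiene is antiaromatic and distorts to a rectangle.
Ring G is fully conjugated (every ring atom contributes a p orbital); 2 ring double bonds (4 π electrons) plus a heteroatom lone pair (2) give 6 π electrons. Since 6 = 4n+2 (n=1), ring G is aromatic (furan).
Aromatic: B, C, D, G. Total: 4.

4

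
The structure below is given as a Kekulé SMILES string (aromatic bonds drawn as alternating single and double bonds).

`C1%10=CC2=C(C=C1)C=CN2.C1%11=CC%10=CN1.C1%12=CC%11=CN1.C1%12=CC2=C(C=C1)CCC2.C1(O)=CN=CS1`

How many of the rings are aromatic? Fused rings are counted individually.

The SMILES encodes a six-membered carbon ring with three alternating C=C double bonds, fused to a five-membered ring containing one N–H nitrogen and two C=C double bonds; a five-membered ring of four carbons and one nitrogen bearing a hydrogen, with two C=C double bonds; a five-membered ring of four carbons and one nitrogen bearing a hydrogen, with two C=C double bonds; a six-membered carbon ring with three alternating C=C double bonds, fused to a saturated five-membered carbon ring; a five-membered ring with a sulfur at position 1 and a nitrogen at position 3 (in a C=N bond), with two double bonds.
The fused 6/5-membered bicyclic (with one N–H) is a single π system with 9 sp² atoms and 10 π electrons from ring double bonds plus a heteroatom lone pair. 10 = 4(2)+2, so the system is aromatic and both rings count as aromatic (indole).
The 5-membered ring with one N–H is fully conjugated (every ring atom contributes a p orbital); 2 ring double bonds (4 π electrons) plus a heteroatom lone pair (2) give 6 π electrons. That satisfies 4n+2 with n=1, so it is aromatic (pyrrole).
The second 5-membered ring with one N–H is planar and fully conjugated; 2 ring double bonds (4 π electrons) plus a heteroatom lone pair (2) give 6 π electrons. That satisfies 4n+2 with n=1, so it is aromatic (pyrrole).
The 6-membered ring is planar and fully conjugated; 3 ring double bonds give 6 π electrons. That satisfies 4n+2 with n=1, so it is aromatic (benzene ring).
The 5-membered ring has three sp³ carbons, so it is not fully conjugated — not aromatic (cyclopentane ring).
The 5-membered ring with one sulfur and one =N– is planar and fully conjugated; 2 ring double bonds (4 π electrons) plus a heteroatom lone pair (2) give 6 π electrons. Since 6 = 4n+2 (n=1), it is aromatic (thiazole).
6 of the 7 rings are aromatic. Total: 6.

6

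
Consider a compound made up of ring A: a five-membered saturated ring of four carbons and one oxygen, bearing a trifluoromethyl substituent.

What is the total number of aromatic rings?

Ring A has only sp³ atoms, so it is not fully conjugated — not aromatic (tetrahydrofuran).

0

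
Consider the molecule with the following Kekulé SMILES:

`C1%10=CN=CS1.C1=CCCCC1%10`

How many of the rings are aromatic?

1

The SMILES encodes a five-membered ring with a sulfur at position 1 and a nitrogen at position 3 (in a C=N bond), with two double bonds; a six-membered carbon ring with one C=C double bond.
The 5-membered ring with one sulfur and one =N– is planar and fully conjugated; 2 ring double bonds (4 π electrons) plus a heteroatom lone pair (2) give 6 π electrons. That satisfies 4n+2 with n=1, so it is aromatic (thiazole).
The 6-membered ring has four sp³ carbons, so it is not fully conjugated — not aromatic (cyclohexene).
1 of the 2 rings is aromatic. Total: 1.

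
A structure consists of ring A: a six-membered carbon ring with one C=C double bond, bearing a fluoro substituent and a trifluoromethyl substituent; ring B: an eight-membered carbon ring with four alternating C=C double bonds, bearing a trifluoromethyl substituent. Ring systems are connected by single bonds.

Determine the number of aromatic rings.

Ring A has four sp³ carbons, so it is not fully conjugated — not aromatic (cyclohexene).
Ring B has only sp² ring atoms; a planar conformation would have a fully conjugated π system of 8 electrons. But 8 = 4(2), which is 4n not 4n+2, so ring B is not aromatic (cyclooctatetraene) — cyclooctatetraene distorts into a non-planar tub to avoid antiaromaticity.
No ring is aromatic. Total: 0.

0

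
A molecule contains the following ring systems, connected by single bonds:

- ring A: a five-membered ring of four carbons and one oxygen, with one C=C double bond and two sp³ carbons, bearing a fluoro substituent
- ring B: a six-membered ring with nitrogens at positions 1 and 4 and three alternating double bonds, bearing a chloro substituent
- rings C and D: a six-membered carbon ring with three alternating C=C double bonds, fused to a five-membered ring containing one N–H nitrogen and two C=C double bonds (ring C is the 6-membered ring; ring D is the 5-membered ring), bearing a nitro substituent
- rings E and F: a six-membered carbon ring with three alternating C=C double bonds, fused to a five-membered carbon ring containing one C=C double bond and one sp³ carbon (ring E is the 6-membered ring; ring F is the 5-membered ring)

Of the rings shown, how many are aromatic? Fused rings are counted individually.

Ring A has two sp³ carbons, so it is not fully conjugated — not aromatic (2,3-dihydrofuran).
Ring B has a continuous p-orbital overlap around the ring; 3 ring double bonds give 6 π electrons. That satisfies 4n+2 with n=1, so ring B is aromatic (pyrazine).
Rings C and D form a fused bicyclic system (with one N–H) with 9 sp² atoms and 10 π electrons from ring double bonds plus a heteroatom lone pair. 10 = 4(2)+2, so the system is aromatic and both rings count as aromatic (indole).
Ring E is fully conjugated (every ring atom contributes a p orbital); 3 ring double bonds give 6 π electrons. 6 = 4(1)+2, so ring E is aromatic (benzene ring).
Ring F has one sp³ carbon, so it is not fully conjugated — not aromatic (cyclopentene ring).
Aromatic: B, C, D, E. Total: 4.

4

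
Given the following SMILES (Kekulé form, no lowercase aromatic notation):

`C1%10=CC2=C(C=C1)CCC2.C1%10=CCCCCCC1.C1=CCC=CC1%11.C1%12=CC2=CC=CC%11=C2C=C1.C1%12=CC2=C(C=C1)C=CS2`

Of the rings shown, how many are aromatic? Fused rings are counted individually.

5

The SMILES encodes a six-membered carbon ring with three alternating C=C double bonds, fused to a saturated five-membered carbon ring; an eight-membered carbon ring with one C=C double bond; a six-membered carbon ring with two isolated C=C double bonds and two sp³ carbons; two fused six-membered carbon rings, each with three alternating C=C double bonds; a six-membered carbon ring with three alternating C=C double bonds, fused to a five-membered ring containing one sulfur and two C=C double bonds.
The 6-membered ring has a continuous p-orbital overlap around the ring; 3 ring double bonds give 6 π electrons. That satisfies 4n+2 with n=1, so it is aromatic (benzene ring).
The 5-membered ring has three sp³ carbons, so it is not fully conjugated — not aromatic (cyclopentane ring).
The 8-membered ring has six sp³ carbons, so it is not fully conjugated — not aromatic (cyclooctene).
The second 6-membered ring has two sp³ carbons, so it is not fully conjugated — not aromatic (1,4-cyclohexadiene).
The fused 6/6-membered bicyclic is a single π system with 10 sp² atoms and 10 π electrons from ring double bonds. 10 = 4(2)+2, so the system is aromatic and both rings count as aromatic (naphthalene).
The fused 6/5-membered bicyclic (with one sulfur) is a single π system with 9 sp² atoms and 10 π electrons from ring double bonds plus a heteroatom lone pair. 10 = 4(2)+2, so the system is aromatic and both rings count as aromatic (benzothiophene).
5 of the 8 rings are aromatic. Total: 5.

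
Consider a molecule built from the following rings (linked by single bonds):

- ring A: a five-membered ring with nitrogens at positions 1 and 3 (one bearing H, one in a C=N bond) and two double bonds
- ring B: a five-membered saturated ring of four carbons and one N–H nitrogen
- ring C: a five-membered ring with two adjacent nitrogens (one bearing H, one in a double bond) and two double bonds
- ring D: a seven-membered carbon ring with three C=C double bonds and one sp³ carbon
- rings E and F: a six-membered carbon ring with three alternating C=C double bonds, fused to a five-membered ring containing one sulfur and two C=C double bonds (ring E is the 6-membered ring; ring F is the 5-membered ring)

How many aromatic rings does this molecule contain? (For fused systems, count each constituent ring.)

Ring A is fully conjugated (every ring atom contributes a p orbital); 2 ring double bonds (4 π electrons) plus a heteroatom lone pair (2) give 6 π electrons. Since 6 = 4n+2 (n=1), ring A is aromatic (imidazole).
Ring B has only sp³ atoms, so it is not fully conjugated — not aromatic (pyrrolidine).
Ring C is planar and fully conjugated; 2 ring double bonds (4 π electrons) plus a heteroatom lone pair (2) give 6 π electrons. That satisfies 4n+2 with n=1, so ring C is aromatic (pyrazole).
Ring D has one sp³ carbon, so it is not fully conjugated — not aromatic (cycloheptatriene).
Rings E and F form a fused bicyclic system (with one sulfur) with 9 sp² atoms and 10 π electrons from ring double bonds plus a heteroatom lone pair. 10 = 4(2)+2, so the system is aromatic and both rings count as aromatic (benzothiophene).
Aromatic: A, C, E, F. Total: 4.

4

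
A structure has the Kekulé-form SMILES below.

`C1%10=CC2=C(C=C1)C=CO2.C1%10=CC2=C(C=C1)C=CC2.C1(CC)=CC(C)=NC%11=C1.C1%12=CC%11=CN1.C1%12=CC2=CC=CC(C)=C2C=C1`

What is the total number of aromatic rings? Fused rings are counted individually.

The SMILES encodes a six-membered carbon ring with three alternating C=C double bonds, fused to a five-membered ring containing one oxygen and two C=C double bonds; a six-membered carbon ring with three alternating C=C double bonds, fused to a five-membered carbon ring containing one C=C double bond and one sp³ carbon; a six-membered ring of five carbons and one nitrogen with three alternating double bonds; a five-membered ring of four carbons and one nitrogen bearing a hydrogen, with two C=C double bonds; two fused six-membered carbon rings, each with three alternating C=C double bonds.
The fused 6/5-membered bicyclic (with one oxygen) is a single π system with 9 sp² atoms and 10 π electrons from ring double bonds plus a heteroatom lone pair. 10 = 4(2)+2, so the system is aromatic and both rings count as aromatic (benzofuran).
The 6-membered ring has a continuous p-orbital overlap around the ring; 3 ring double bonds give 6 π electrons. 6 = 4(1)+2, so it is aromatic (benzene ring).
The 5-membered ring has one sp³ carbon, so it is not fully conjugated — not aromatic (cyclopentene ring).
The 6-membered ring with one nitrogen has a continuous p-orbital overlap around the ring; 3 ring double bonds give 6 π electrons. That satisfies 4n+2 with n=1, so it is aromatic (pyridine).
The 5-membered ring with one N–H is fully conjugated (every ring atom contributes a p orbital); 2 ring double bonds (4 π electrons) plus a heteroatom lone pair (2) give 6 π electrons. That satisfies 4n+2 with n=1, so it is aromatic (pyrrole).
The fused 6/6-membered bicyclic is a single π system with 10 sp² atoms and 10 π electrons from ring double bonds. 10 = 4(2)+2, so the system is aromatic and both rings count as aromatic (naphthalene).
7 of the 8 rings are aromatic. Total: 7.

7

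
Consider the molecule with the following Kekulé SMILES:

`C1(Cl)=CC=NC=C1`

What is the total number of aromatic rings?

The SMILES encodes a six-membered ring of five carbons and one nitrogen with three alternating double bonds.
The 6-membered ring with one nitrogen has a continuous p-orbital overlap around the ring; 3 ring double bonds give 6 π electrons. 6 = 4(1)+2, so it is aromatic (pyridine).

1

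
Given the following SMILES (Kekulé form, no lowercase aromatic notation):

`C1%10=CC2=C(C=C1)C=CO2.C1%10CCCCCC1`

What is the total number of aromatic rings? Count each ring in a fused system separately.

2

The SMILES encodes a six-membered carbon ring with three alternating C=C double bonds, fused to a five-membered ring containing one oxygen and two C=C double bonds; a seven-membered saturated carbon ring.
The fused 6/5-membered bicyclic (with one oxygen) is a single π system with 9 sp² atoms and 10 π electrons from ring double bonds plus a heteroatom lone pair. 10 = 4(2)+2, so the system is aromatic and both rings count as aromatic (benzofuran).
The 7-membered ring has only sp³ atoms, so it is not fully conjugated — not aromatic (cycloheptane).
2 of the 3 rings are aromatic. Total: 2.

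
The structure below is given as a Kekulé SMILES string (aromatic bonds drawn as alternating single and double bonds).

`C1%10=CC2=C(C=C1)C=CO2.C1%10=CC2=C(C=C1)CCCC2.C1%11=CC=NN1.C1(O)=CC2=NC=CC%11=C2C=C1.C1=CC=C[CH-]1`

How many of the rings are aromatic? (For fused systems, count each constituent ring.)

The SMILES encodes a six-membered carbon ring with three alternating C=C double bonds, fused to a five-membered ring containing one oxygen and two C=C double bonds; a six-membered carbon ring with three alternating C=C double bonds, fused to a saturated six-membered carbon ring; a five-membered ring with two adjacent nitrogens (one bearing H, one in a double bond) and two double bonds; two fused six-membered rings, each with three alternating double bonds; one ring is all carbon and the other has one ring nitrogen; a five-membered all-carbon ring bearing a negative charge on one carbon, with two C=C double bonds.
The fused 6/5-membered bicyclic (with one oxygen) is a single π system with 9 sp² atoms and 10 π electrons from ring double bonds plus a heteroatom lone pair. 10 = 4(2)+2, so the system is aromatic and both rings count as aromatic (benzofuran).
The 6-membered ring has a continuous p-orbital overlap around the ring; 3 ring double bonds give 6 π electrons. 6 = 4(1)+2, so it is aromatic (benzene ring).
The second 6-membered ring has four sp³ carbons, so it is not fully conjugated — not aromatic (cyclohexane ring).
The 5-membered ring with two adjacent nitrogens (one N–H, one =N–) is planar and fully conjugated; 2 ring double bonds (4 π electrons) plus a heteroatom lone pair (2) give 6 π electrons. Since 6 = 4n+2 (n=1), it is aromatic (pyrazole).
The fused 6/6-membered bicyclic (with one nitrogen) is a single π system with 10 sp² atoms and 10 π electrons from ring double bonds. 10 = 4(2)+2, so the system is aromatic and both rings count as aromatic (quinoline).
The 5-membered ring has a continuous p-orbital overlap around the ring; 2 ring double bonds (4 π electrons) plus the carbanion lone pair (2) give 6 π electrons. 6 = 4(1)+2, so it is aromatic (cyclopentadienyl anion).
7 of the 8 rings are aromatic. Total: 7.

7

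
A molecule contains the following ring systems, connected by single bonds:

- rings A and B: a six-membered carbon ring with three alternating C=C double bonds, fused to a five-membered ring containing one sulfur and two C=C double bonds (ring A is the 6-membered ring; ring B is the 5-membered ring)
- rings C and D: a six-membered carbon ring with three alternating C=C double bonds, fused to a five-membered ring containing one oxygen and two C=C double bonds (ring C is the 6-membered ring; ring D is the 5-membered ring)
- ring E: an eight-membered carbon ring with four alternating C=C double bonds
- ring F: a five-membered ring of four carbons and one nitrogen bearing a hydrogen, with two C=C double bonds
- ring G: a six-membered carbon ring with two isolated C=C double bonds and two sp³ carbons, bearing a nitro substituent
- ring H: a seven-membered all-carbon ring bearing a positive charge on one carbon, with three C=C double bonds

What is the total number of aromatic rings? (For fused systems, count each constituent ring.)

Rings A and B form a fused bicyclic system (with one sulfur) with 9 sp² atoms and 10 π electrons from ring double bonds plus a heteroatom lone pair. 10 = 4(2)+2, so the system is aromatic and both rings count as aromatic (benzothiophene).
Rings C and D form a fused bicyclic system (with one oxygen) with 9 sp² atoms and 10 π electrons from ring double bonds plus a heteroatom lone pair. 10 = 4(2)+2, so the system is aromatic and both rings count as aromatic (benzofuran).
Ring E has only sp² ring atoms; a planar conformation would have a fully conjugated π system of 8 electrons. But 8 = 4(2), which is 4n not 4n+2, so ring E is not aromatic (cyclooctatetraene) — cyclooctatetraene distorts into a non-planar tub to avoid antiaromaticity.
Ring F is planar and fully conjugated; 2 ring double bonds (4 π electrons) plus a heteroatom lone pair (2) give 6 π electrons. Since 6 = 4n+2 (n=1), ring F is aromatic (pyrrole).
Ring G has two sp³ carbons, so it is not fully conjugated — not aromatic (1,4-cyclohexadiene).
Ring H is planar and fully conjugated; 3 ring double bonds (6 π electrons) plus the carbocation's empty p orbital (0, but keeps the ring conjugated) give 6 π electrons. Since 6 = 4n+2 (n=1), ring H is aromatic (tropylium cation).
Aromatic: A, B, C, D, F, H. Total: 6.

6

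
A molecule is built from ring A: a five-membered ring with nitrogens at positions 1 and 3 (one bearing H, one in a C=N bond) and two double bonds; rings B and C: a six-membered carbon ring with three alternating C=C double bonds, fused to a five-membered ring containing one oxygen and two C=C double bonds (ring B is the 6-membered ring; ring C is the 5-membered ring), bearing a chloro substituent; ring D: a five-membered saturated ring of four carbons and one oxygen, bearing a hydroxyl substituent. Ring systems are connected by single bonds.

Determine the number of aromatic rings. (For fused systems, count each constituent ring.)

Ring A has a continuous p-orbital overlap around the ring; 2 ring double bonds (4 π electrons) plus a heteroatom lone pair (2) give 6 π electrons. Since 6 = 4n+2 (n=1), ring A is aromatic (imidazole).
Rings B and C form a fused bicyclic system (with one oxygen) with 9 sp² atoms and 10 π electrons from ring double bonds plus a heteroatom lone pair. 10 = 4(2)+2, so the system is aromatic and both rings count as aromatic (benzofuran).
Ring D has only sp³ atoms, so it is not fully conjugated — not aromatic (tetrahydrofuran).
Aromatic: A, B, C. Total: 3.

3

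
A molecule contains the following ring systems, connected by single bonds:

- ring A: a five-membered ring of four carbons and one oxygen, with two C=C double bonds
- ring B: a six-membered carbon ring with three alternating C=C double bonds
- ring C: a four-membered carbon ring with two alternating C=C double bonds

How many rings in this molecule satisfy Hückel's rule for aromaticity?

2

Ring A has a continuous p-orbital overlap around the ring; 2 ring double bonds (4 π electrons) plus a heteroatom lone pair (2) give 6 π electrons. That satisfies 4n+2 with n=1, so ring A is aromatic (furan).
Ring B is planar and fully conjugated; 3 ring double bonds give 6 π electrons. That satisfies 4n+2 with n=1, so ring B is aromatic (benzene).
Ring C has only sp² ring atoms; a planar conformation would have a fully conjugated π system of 4 electrons. But 4 = 4(1), which is 4n not 4n+2, so ring C is not aromatic (cyclobutadiene) — cyclobutadiene is antiaromatic and distorts to a rectangle.
Aromatic: A, B. Total: 2.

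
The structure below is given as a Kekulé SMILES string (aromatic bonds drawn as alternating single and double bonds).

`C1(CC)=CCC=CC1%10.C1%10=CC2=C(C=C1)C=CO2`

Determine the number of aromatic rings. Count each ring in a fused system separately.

2

The SMILES encodes a six-membered carbon ring with two isolated C=C double bonds and two sp³ carbons; a six-membered carbon ring with three alternating C=C double bonds, fused to a five-membered ring containing one oxygen and two C=C double bonds.
The 6-membered ring has two sp³ carbons, so it is not fully conjugated — not aromatic (1,4-cyclohexadiene).
The fused 6/5-membered bicyclic (with one oxygen) is a single π system with 9 sp² atoms and 10 π electrons from ring double bonds plus a heteroatom lone pair. 10 = 4(2)+2, so the system is aromatic and both rings count as aromatic (benzofuran).
2 of the 3 rings are aromatic. Total: 2.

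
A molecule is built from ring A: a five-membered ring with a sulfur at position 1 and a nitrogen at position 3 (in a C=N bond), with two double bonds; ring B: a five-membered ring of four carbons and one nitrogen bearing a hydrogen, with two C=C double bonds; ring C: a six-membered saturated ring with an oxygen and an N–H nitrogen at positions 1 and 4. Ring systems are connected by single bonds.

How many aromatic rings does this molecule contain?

2

Ring A is fully conjugated (every ring atom contributes a p orbital); 2 ring double bonds (4 π electrons) plus a heteroatom lone pair (2) give 6 π electrons. 6 = 4(1)+2, so ring A is aromatic (thiazole).
Ring B is planar and fully conjugated; 2 ring double bonds (4 π electrons) plus a heteroatom lone pair (2) give 6 π electrons. 6 = 4(1)+2, so ring B is aromatic (pyrrole).
Ring C has only sp³ atoms, so it is not fully conjugated — not aromatic (morpholine).
Aromatic: A, B. Total: 2.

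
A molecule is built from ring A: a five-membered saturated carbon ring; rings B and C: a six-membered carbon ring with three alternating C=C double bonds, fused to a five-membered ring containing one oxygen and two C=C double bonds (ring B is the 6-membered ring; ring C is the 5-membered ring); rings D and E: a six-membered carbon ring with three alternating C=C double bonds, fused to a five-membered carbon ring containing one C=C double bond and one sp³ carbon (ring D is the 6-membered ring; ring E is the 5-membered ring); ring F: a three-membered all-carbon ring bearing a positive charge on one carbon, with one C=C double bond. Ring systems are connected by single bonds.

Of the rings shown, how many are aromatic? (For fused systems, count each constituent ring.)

4

Ring A has only sp³ atoms, so it is not fully conjugated — not aromatic (cyclopentane).
Rings B and C form a fused bicyclic system (with one oxygen) with 9 sp² atoms and 10 π electrons from ring double bonds plus a heteroatom lone pair. 10 = 4(2)+2, so the system is aromatic and both rings count as aromatic (benzofuran).
Ring D is fully conjugated (every ring atom contributes a p orbital); 3 ring double bonds give 6 π electrons. Since 6 = 4n+2 (n=1), ring D is aromatic (benzene ring).
Ring E has one sp³ carbon, so it is not fully conjugated — not aromatic (cyclopentene ring).
Ring F is planar and fully conjugated; 1 ring double bond (2 π electrons) plus the carbocation's empty p orbital (0, but keeps the ring conjugated) give 2 π electrons. Since 2 = 4n+2 (n=0), ring F is aromatic (cyclopropenyl cation).
Aromatic: B, C, D, F. Total: 4.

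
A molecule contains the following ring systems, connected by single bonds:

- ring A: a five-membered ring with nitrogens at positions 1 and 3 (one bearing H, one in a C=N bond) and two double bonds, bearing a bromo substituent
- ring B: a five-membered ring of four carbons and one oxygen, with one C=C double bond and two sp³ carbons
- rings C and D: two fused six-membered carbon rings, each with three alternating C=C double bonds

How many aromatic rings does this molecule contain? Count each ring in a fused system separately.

3

Ring A is planar and fully conjugated; 2 ring double bonds (4 π electrons) plus a heteroatom lone pair (2) give 6 π electrons. Since 6 = 4n+2 (n=1), ring A is aromatic (imidazole).
Ring B has two sp³ carbons, so it is not fully conjugated — not aromatic (2,3-dihydrofuran).
Rings C and D form a fused bicyclic system with 10 sp² atoms and 10 π electrons from ring double bonds. 10 = 4(2)+2, so the system is aromatic and both rings count as aromatic (naphthalene).
Aromatic: A, C, D. Total: 3.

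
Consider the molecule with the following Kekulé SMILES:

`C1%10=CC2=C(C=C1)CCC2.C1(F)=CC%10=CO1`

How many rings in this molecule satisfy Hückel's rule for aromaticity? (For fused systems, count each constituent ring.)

The SMILES encodes a six-membered carbon ring with three alternating C=C double bonds, fused to a saturated five-membered carbon ring; a five-membered ring of four carbons and one oxygen, with two C=C double bonds.
The 6-membered ring has a continuous p-orbital overlap around the ring; 3 ring double bonds give 6 π electrons. That satisfies 4n+2 with n=1, so it is aromatic (benzene ring).
The 5-membered ring has three sp³ carbons, so it is not fully conjugated — not aromatic (cyclopentane ring).
The 5-membered ring with one oxygen has a continuous p-orbital overlap around the ring; 2 ring double bonds (4 π electrons) plus a heteroatom lone pair (2) give 6 π electrons. That satisfies 4n+2 with n=1, so it is aromatic (furan).
2 of the 3 rings are aromatic. Total: 2.

2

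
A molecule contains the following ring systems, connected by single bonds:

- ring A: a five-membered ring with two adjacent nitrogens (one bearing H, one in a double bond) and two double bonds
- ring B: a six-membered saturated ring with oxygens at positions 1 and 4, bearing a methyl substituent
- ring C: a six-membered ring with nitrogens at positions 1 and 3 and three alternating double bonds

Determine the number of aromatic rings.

Ring A is planar and fully conjugated; 2 ring double bonds (4 π electrons) plus a heteroatom lone pair (2) give 6 π electrons. 6 = 4(1)+2, so ring A is aromatic (pyrazole).
Ring B has only sp³ atoms, so it is not fully conjugated — not aromatic (1,4-dioxane).
Ring C is fully conjugated (every ring atom contributes a p orbital); 3 ring double bonds give 6 π electrons. That satisfies 4n+2 with n=1, so ring C is aromatic (pyrimidine).
Aromatic: A, C. Total: 2.

2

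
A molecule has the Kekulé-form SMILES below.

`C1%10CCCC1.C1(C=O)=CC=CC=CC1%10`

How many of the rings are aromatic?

0

The SMILES encodes a five-membered saturated carbon ring; a seven-membered carbon ring with three C=C double bonds and one sp³ carbon.
The 5-membered ring has only sp³ atoms, so it is not fully conjugated — not aromatic (cyclopentane).
The 7-membered ring has one sp³ carbon, so it is not fully conjugated — not aromatic (cycloheptatriene).
None of the rings are aromatic. Total: 0.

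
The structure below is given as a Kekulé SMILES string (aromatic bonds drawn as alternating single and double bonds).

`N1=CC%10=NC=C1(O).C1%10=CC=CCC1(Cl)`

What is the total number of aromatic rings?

The SMILES encodes a six-membered ring with nitrogens at positions 1 and 4 and three alternating double bonds; a six-membered carbon ring with two conjugated C=C double bonds and two sp³ carbons.
The 6-membered ring with two nitrogens (1,4) has a continuous p-orbital overlap around the ring; 3 ring double bonds give 6 π electrons. 6 = 4(1)+2, so it is aromatic (pyrazine).
The 6-membered ring has two sp³ carbons, so it is not fully conjugated — not aromatic (1,3-cyclohexadiene).
1 of the 2 rings is aromatic. Total: 1.

1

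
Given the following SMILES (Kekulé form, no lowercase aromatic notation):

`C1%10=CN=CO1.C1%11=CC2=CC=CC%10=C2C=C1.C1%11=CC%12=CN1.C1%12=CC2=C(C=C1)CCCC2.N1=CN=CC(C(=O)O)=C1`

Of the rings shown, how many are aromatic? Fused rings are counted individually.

The SMILES encodes a five-membered ring with an oxygen at position 1 and a nitrogen at position 3 (in a C=N bond), with two double bonds; two fused six-membered carbon rings, each with three alternating C=C double bonds; a five-membered ring of four carbons and one nitrogen bearing a hydrogen, with two C=C double bonds; a six-membered carbon ring with three alternating C=C double bonds, fused to a saturated six-membered carbon ring; a six-membered ring with nitrogens at positions 1 and 3 and three alternating double bonds.
The 5-membered ring with one oxygen and one =N– is planar and fully conjugated; 2 ring double bonds (4 π electrons) plus a heteroatom lone pair (2) give 6 π electrons. Since 6 = 4n+2 (n=1), it is aromatic (oxazole).
The fused 6/6-membered bicyclic is a single π system with 10 sp² atoms and 10 π electrons from ring double bonds. 10 = 4(2)+2, so the system is aromatic and both rings count as aromatic (naphthalene).
The 5-membered ring with one N–H is planar and fully conjugated; 2 ring double bonds (4 π electrons) plus a heteroatom lone pair (2) give 6 π electrons. Since 6 = 4n+2 (n=1), it is aromatic (pyrrole).
The 6-membered ring is planar and fully conjugated; 3 ring double bonds give 6 π electrons. Since 6 = 4n+2 (n=1), it is aromatic (benzene ring).
The second 6-membered ring has four sp³ carbons, so it is not fully conjugated — not aromatic (cyclohexane ring).
The 6-membered ring with two nitrogens (1,3) is fully conjugated (every ring atom contributes a p orbital); 3 ring double bonds give 6 π electrons. 6 = 4(1)+2, so it is aromatic (pyrimidine).
6 of the 7 rings are aromatic. Total: 6.

6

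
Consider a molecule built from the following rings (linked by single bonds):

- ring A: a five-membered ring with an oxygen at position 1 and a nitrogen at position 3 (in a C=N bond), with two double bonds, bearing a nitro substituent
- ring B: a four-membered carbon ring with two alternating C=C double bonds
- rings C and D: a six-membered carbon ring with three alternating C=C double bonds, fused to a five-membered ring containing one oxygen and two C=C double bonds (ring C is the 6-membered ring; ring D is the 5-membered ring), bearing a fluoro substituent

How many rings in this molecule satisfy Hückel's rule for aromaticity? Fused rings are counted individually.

Ring A is planar and fully conjugated; 2 ring double bonds (4 π electrons) plus a heteroatom lone pair (2) give 6 π electrons. 6 = 4(1)+2, so ring A is aromatic (oxazole).
Ring B has only sp² ring atoms; a planar conformation would have a fully conjugated π system of 4 electrons. But 4 = 4(1), which is 4n not 4n+2, so ring B is not aromatic (cyclobutadiene) — cyclobutadiene is antiaromatic and distorts to a rectangle.
Rings C and D form a fused bicyclic system (with one oxygen) with 9 sp² atoms and 10 π electrons from ring double bonds plus a heteroatom lone pair. 10 = 4(2)+2, so the system is aromatic and both rings count as aromatic (benzofuran).
Aromatic: A, C, D. Total: 3.

3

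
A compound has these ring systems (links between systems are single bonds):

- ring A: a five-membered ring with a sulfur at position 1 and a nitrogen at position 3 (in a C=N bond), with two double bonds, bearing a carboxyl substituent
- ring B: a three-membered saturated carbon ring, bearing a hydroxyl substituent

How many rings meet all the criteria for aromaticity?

1

Ring A has a continuous p-orbital overlap around the ring; 2 ring double bonds (4 π electrons) plus a heteroatom lone pair (2) give 6 π electrons. That satisfies 4n+2 with n=1, so ring A is aromatic (thiazole).
Ring B has only sp³ atoms, so it is not fully conjugated — not aromatic (cyclopropane).
Aromatic: A. Total: 1.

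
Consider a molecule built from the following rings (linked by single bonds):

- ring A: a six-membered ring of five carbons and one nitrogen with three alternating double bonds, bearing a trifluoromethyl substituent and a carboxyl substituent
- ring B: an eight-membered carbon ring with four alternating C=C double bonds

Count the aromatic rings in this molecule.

Ring A is fully conjugated (every ring atom contributes a p orbital); 3 ring double bonds give 6 π electrons. That satisfies 4n+2 with n=1, so ring A is aromatic (pyridine).
Ring B has only sp² ring atoms; a planar conformation would have a fully conjugated π system of 8 electrons. But 8 = 4(2), which is 4n not 4n+2, so ring B is not aromatic (cyclooctatetraene) — cyclooctatetraene distorts into a non-planar tub to avoid antiaromaticity.
Aromatic: A. Total: 1.

1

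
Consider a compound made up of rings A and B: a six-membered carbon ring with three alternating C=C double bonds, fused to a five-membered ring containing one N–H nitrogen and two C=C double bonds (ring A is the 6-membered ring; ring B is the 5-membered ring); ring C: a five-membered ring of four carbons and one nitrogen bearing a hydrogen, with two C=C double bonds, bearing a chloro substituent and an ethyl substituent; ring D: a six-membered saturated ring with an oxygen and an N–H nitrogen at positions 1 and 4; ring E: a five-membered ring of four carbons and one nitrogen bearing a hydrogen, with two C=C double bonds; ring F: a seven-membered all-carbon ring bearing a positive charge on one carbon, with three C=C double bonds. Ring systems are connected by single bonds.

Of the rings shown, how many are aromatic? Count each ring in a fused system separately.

Rings A and B form a fused bicyclic system (with one N–H) with 9 sp² atoms and 10 π electrons from ring double bonds plus a heteroatom lone pair. 10 = 4(2)+2, so the system is aromatic and both rings count as aromatic (indole).
Ring C is planar and fully conjugated; 2 ring double bonds (4 π electrons) plus a heteroatom lone pair (2) give 6 π electrons. Since 6 = 4n+2 (n=1), ring C is aromatic (pyrrole).
Ring D has only sp³ atoms, so it is not fully conjugated — not aromatic (morpholine).
Ring E is fully conjugated (every ring atom contributes a p orbital); 2 ring double bonds (4 π electrons) plus a heteroatom lone pair (2) give 6 π electrons. Since 6 = 4n+2 (n=1), ring E is aromatic (pyrrole).
Ring F is fully conjugated (every ring atom contributes a p orbital); 3 ring double bonds (6 π electrons) plus the carbocation's empty p orbital (0, but keeps the ring conjugated) give 6 π electrons. That satisfies 4n+2 with n=1, so ring F is aromatic (tropylium cation).
Aromatic: A, B, C, E, F. Total: 5.

5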